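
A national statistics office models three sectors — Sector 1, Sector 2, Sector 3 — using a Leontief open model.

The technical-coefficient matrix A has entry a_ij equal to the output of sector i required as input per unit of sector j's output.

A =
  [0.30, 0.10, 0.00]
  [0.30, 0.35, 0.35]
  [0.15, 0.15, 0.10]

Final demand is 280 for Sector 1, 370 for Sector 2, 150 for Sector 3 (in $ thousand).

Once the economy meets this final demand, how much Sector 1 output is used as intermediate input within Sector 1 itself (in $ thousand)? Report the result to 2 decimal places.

z_11 = 165.33

I − A =
  [   0.70    -0.10     0.00]
  [  -0.30     0.65    -0.35]
  [  -0.15    -0.15     0.90]
Cofactors of I−A, C_ij = (−1)^(i+j)·(minor ij) (rows/columns in the sector order above):
  C_11 = (0.65)(0.90) − (-0.35)(-0.15) = 0.5325
  C_12 = −[(-0.30)(0.90) − (-0.35)(-0.15)] = 0.3225
  C_13 = (-0.30)(-0.15) − (0.65)(-0.15) = 0.1425
  C_21 = −[(-0.10)(0.90) − (0.00)(-0.15)] = 0.0900
  C_22 = (0.70)(0.90) − (0.00)(-0.15) = 0.6300
  C_23 = −[(0.70)(-0.15) − (-0.10)(-0.15)] = 0.1200
  C_31 = (-0.10)(-0.35) − (0.00)(0.65) = 0.0350
  C_32 = −[(0.70)(-0.35) − (0.00)(-0.30)] = 0.2450
  C_33 = (0.70)(0.65) − (-0.10)(-0.30) = 0.4250
det(I−A) = Σ_j (I−A)_1j·C_1j = (0.70)(0.5325) + (-0.10)(0.3225) + (0.00)(0.1425) = 0.3405
adj(I−A) = Cᵀ =
  [ 0.5325   0.0900   0.0350]
  [ 0.3225   0.6300   0.2450]
  [ 0.1425   0.1200   0.4250]
(I − A)⁻¹ = adj(I−A) / det(I−A) ≈
  [   1.5639     0.2643     0.1028]
  [   0.9471     1.8502     0.7195]
  [   0.4185     0.3524     1.2482]
First solve x = (I − A)⁻¹ d = adj(I−A)·d / det(I−A); in particular x_1 = (0.5325·280 + 0.0900·370 + 0.0350·150) / 0.3405 = 187.65 / 0.3405 ≈ 551.1013.
Intermediate flow from 1 to 1: z_11 = a_11 · x_1 = 0.30 × 187.65 / 0.3405 = 56.295 / 0.3405 ≈ 165.33.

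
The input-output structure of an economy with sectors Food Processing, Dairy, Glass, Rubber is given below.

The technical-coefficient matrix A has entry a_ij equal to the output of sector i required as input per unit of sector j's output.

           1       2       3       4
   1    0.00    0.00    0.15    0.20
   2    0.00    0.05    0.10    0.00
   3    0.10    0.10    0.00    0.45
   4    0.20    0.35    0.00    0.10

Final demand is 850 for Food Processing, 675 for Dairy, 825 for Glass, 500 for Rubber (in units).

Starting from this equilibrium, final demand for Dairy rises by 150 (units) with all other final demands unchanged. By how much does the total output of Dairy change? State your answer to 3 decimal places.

I − A =
  [   1.00     0.00    -0.15    -0.20]
  [   0.00     0.95    -0.10     0.00]
  [  -0.10    -0.10     1.00    -0.45]
  [  -0.20    -0.35     0.00     0.90]
Compute the cofactors C_ij = (−1)^(i+j)·(3×3 minor ij) of I−A; the adjugate is their transpose:
adj(I−A) = Cᵀ =
  [ 0.830250   0.107125   0.135250   0.252125]
  [ 0.018000   0.833000   0.086000   0.047000]
  [ 0.171000   0.250500   0.817000   0.446500]
  [ 0.191500   0.347750   0.063500   0.925750]
det(I−A) = Σ_j (I−A)_1j·C_1j = (1.00)(0.830250) + (0.00)(0.018000) + (-0.15)(0.171000) + (-0.20)(0.191500) = 0.7663
(I − A)⁻¹ = adj(I−A) / det(I−A) ≈
  [   1.0835     0.1398     0.1765     0.3290]
  [   0.0235     1.0870     0.1122     0.0613]
  [   0.2232     0.3269     1.0662     0.5827]
  [   0.2499     0.4538     0.0829     1.2081]
Δx = (I − A)⁻¹ Δd with Δd having +150 in the Dairy component and 0 elsewhere.
So Δx_2 = L_22 · (+150), where L_22 = adj(I−A)_22 / det(I−A) = 0.833000 / 0.7663.
Δx_2 = 0.833000 × (+150) / 0.7663 = 124.95 / 0.7663 ≈ 163.056.

Δx_2 = 163.056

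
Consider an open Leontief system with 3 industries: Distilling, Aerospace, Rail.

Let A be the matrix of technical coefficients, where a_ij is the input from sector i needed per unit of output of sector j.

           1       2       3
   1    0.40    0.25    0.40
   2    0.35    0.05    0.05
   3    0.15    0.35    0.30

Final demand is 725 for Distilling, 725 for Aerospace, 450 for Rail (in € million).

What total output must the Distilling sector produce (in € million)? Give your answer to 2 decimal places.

I − A =
  [   0.60    -0.25    -0.40]
  [  -0.35     0.95    -0.05]
  [  -0.15    -0.35     0.70]
Cofactors of I−A, C_ij = (−1)^(i+j)·(minor ij) (rows/columns in the sector order above):
  C_11 = (0.95)(0.70) − (-0.05)(-0.35) = 0.6475
  C_12 = −[(-0.35)(0.70) − (-0.05)(-0.15)] = 0.2525
  C_13 = (-0.35)(-0.35) − (0.95)(-0.15) = 0.2650
  C_21 = −[(-0.25)(0.70) − (-0.40)(-0.35)] = 0.3150
  C_22 = (0.60)(0.70) − (-0.40)(-0.15) = 0.3600
  C_23 = −[(0.60)(-0.35) − (-0.25)(-0.15)] = 0.2475
  C_31 = (-0.25)(-0.05) − (-0.40)(0.95) = 0.3925
  C_32 = −[(0.60)(-0.05) − (-0.40)(-0.35)] = 0.1700
  C_33 = (0.60)(0.95) − (-0.25)(-0.35) = 0.4825
det(I−A) = Σ_j (I−A)_1j·C_1j = (0.60)(0.6475) + (-0.25)(0.2525) + (-0.40)(0.2650) = 0.219375
adj(I−A) = Cᵀ =
  [ 0.6475   0.3150   0.3925]
  [ 0.2525   0.3600   0.1700]
  [ 0.2650   0.2475   0.4825]
(I − A)⁻¹ = adj(I−A) / det(I−A) ≈
  [   2.9516     1.4359     1.7892]
  [   1.1510     1.6410     0.7749]
  [   1.2080     1.1282     2.1994]
x = (I − A)⁻¹ d = adj(I−A)·d / det(I−A), with det(I−A) = 0.219375:
  x_1 = (0.6475·725 + 0.3150·725 + 0.3925·450) / 0.219375 = 874.4375 / 0.219375 ≈ 3986.04
  x_2 = (0.2525·725 + 0.3600·725 + 0.1700·450) / 0.219375 = 520.5625 / 0.219375 ≈ 2372.93
  x_3 = (0.2650·725 + 0.2475·725 + 0.4825·450) / 0.219375 = 588.6875 / 0.219375 ≈ 2683.48

x_1 = 3986.04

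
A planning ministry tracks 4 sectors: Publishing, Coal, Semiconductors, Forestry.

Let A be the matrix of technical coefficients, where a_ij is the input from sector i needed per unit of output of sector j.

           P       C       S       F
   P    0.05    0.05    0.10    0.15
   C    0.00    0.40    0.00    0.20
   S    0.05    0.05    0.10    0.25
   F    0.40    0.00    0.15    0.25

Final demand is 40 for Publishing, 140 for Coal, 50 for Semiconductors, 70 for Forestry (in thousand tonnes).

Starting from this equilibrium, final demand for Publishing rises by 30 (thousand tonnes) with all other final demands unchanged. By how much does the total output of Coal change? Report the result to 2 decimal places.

I − A =
  [   0.95    -0.05    -0.10    -0.15]
  [   0.00     0.60     0.00    -0.20]
  [  -0.05    -0.05     0.90    -0.25]
  [  -0.40     0.00    -0.15     0.75]
Compute the cofactors C_ij = (−1)^(i+j)·(3×3 minor ij) of I−A; the adjugate is their transpose:
adj(I−A) = Cᵀ =
  [ 0.38100   0.03675   0.06000   0.10600]
  [ 0.07350   0.53675   0.03650   0.17000]
  [ 0.08650   0.03950   0.38750   0.15700]
  [ 0.22050   0.02750   0.10950   0.51000]
det(I−A) = Σ_j (I−A)_1j·C_1j = (0.95)(0.38100) + (-0.05)(0.07350) + (-0.10)(0.08650) + (-0.15)(0.22050) = 0.31655
(I − A)⁻¹ = adj(I−A) / det(I−A) ≈
  [   1.2036     0.1161     0.1895     0.3349]
  [   0.2322     1.6956     0.1153     0.5370]
  [   0.2733     0.1248     1.2241     0.4960]
  [   0.6966     0.0869     0.3459     1.6111]
Δx = (I − A)⁻¹ Δd with Δd having +30 in the Publishing component and 0 elsewhere.
So Δx_C = L_CP · (+30), where L_CP = adj(I−A)_CP / det(I−A) = 0.07350 / 0.31655.
Δx_C = 0.07350 × (+30) / 0.31655 = 2.205 / 0.31655 ≈ 6.97.

Δx_C = 6.97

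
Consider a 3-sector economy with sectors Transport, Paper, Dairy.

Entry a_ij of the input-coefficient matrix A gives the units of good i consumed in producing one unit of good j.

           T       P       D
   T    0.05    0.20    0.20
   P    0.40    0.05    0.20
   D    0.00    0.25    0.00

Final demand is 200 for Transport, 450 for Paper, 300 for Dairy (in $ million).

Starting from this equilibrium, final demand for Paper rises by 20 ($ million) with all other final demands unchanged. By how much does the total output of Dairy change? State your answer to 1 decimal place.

I − A =
  [   0.95    -0.20    -0.20]
  [  -0.40     0.95    -0.20]
  [   0.00    -0.25     1.00]
Cofactors of I−A, C_ij = (−1)^(i+j)·(minor ij) (rows/columns in the sector order above):
  C_11 = (0.95)(1.00) − (-0.20)(-0.25) = 0.9000
  C_12 = −[(-0.40)(1.00) − (-0.20)(0.00)] = 0.4000
  C_13 = (-0.40)(-0.25) − (0.95)(0.00) = 0.1000
  C_21 = −[(-0.20)(1.00) − (-0.20)(-0.25)] = 0.2500
  C_22 = (0.95)(1.00) − (-0.20)(0.00) = 0.9500
  C_23 = −[(0.95)(-0.25) − (-0.20)(0.00)] = 0.2375
  C_31 = (-0.20)(-0.20) − (-0.20)(0.95) = 0.2300
  C_32 = −[(0.95)(-0.20) − (-0.20)(-0.40)] = 0.2700
  C_33 = (0.95)(0.95) − (-0.20)(-0.40) = 0.8225
det(I−A) = Σ_j (I−A)_1j·C_1j = (0.95)(0.9000) + (-0.20)(0.4000) + (-0.20)(0.1000) = 0.7550
adj(I−A) = Cᵀ =
  [ 0.9000   0.2500   0.2300]
  [ 0.4000   0.9500   0.2700]
  [ 0.1000   0.2375   0.8225]
(I − A)⁻¹ = adj(I−A) / det(I−A) ≈
  [   1.1921     0.3311     0.3046]
  [   0.5298     1.2583     0.3576]
  [   0.1325     0.3146     1.0894]
Δx = (I − A)⁻¹ Δd with Δd having +20 in the Paper component and 0 elsewhere.
So Δx_D = L_DP · (+20), where L_DP = adj(I−A)_DP / det(I−A) = 0.2375 / 0.7550.
Δx_D = 0.2375 × (+20) / 0.7550 = 4.75 / 0.7550 ≈ 6.3.

Δx_D = 6.3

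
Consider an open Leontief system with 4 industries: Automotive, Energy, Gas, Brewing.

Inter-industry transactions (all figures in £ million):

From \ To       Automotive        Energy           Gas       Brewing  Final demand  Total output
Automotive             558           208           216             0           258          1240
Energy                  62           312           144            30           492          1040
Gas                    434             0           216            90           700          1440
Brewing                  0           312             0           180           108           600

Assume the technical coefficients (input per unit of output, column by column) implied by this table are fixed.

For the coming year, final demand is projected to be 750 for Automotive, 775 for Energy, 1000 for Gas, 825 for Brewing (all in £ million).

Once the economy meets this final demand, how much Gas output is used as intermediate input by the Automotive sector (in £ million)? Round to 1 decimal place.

Technical coefficients a_ij = z_ij / X_j:
  a_AA = 558/1240 = 0.45, a_EA = 62/1240 = 0.05, a_GA = 434/1240 = 0.35, a_BA = 0/1240 = 0.00
  a_AE = 208/1040 = 0.20, a_EE = 312/1040 = 0.30, a_GE = 0/1040 = 0.00, a_BE = 312/1040 = 0.30
  a_AG = 216/1440 = 0.15, a_EG = 144/1440 = 0.10, a_GG = 216/1440 = 0.15, a_BG = 0/1440 = 0.00
  a_AB = 0/600 = 0.00, a_EB = 30/600 = 0.05, a_GB = 90/600 = 0.15, a_BB = 180/600 = 0.30
I − A =
  [   0.55    -0.20    -0.15     0.00]
  [  -0.05     0.70    -0.10    -0.05]
  [  -0.35     0.00     0.85    -0.15]
  [   0.00    -0.30     0.00     0.70]
Compute the cofactors C_ij = (−1)^(i+j)·(3×3 minor ij) of I−A; the adjugate is their transpose:
adj(I−A) = Cᵀ =
  [ 0.399250   0.125750   0.085250   0.027250]
  [ 0.054250   0.290500   0.043750   0.030125]
  [ 0.168500   0.073750   0.254250   0.059750]
  [ 0.023250   0.124500   0.018750   0.275000]
det(I−A) = Σ_j (I−A)_1j·C_1j = (0.55)(0.399250) + (-0.20)(0.054250) + (-0.15)(0.168500) + (0.00)(0.023250) = 0.1834625
(I − A)⁻¹ = adj(I−A) / det(I−A) ≈
  [   2.1762     0.6854     0.4647     0.1485]
  [   0.2957     1.5834     0.2385     0.1642]
  [   0.9184     0.4020     1.3858     0.3257]
  [   0.1267     0.6786     0.1022     1.4989]
First solve x = (I − A)⁻¹ d = adj(I−A)·d / det(I−A); in particular x_A = (0.399250·750 + 0.125750·775 + 0.085250·1000 + 0.027250·825) / 0.1834625 = 504.625 / 0.1834625 ≈ 2750.562.
Intermediate flow from G to A: z_GA = a_GA · x_A = 0.35 × 504.625 / 0.1834625 = 176.61875 / 0.1834625 ≈ 962.7.

z_GA = 962.7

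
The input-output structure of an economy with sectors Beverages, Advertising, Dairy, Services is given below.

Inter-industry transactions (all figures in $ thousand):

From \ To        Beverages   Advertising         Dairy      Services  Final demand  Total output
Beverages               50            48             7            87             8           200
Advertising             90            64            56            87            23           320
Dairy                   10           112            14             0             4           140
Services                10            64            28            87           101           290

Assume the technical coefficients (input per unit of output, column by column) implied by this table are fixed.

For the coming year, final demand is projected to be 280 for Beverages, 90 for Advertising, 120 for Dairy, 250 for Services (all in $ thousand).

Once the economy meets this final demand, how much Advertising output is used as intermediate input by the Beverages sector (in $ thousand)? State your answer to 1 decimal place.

Technical coefficients a_ij = z_ij / X_j:
  a_11 = 50/200 = 0.25, a_21 = 90/200 = 0.45, a_31 = 10/200 = 0.05, a_41 = 10/200 = 0.05
  a_12 = 48/320 = 0.15, a_22 = 64/320 = 0.20, a_32 = 112/320 = 0.35, a_42 = 64/320 = 0.20
  a_13 = 7/140 = 0.05, a_23 = 56/140 = 0.40, a_33 = 14/140 = 0.10, a_43 = 28/140 = 0.20
  a_14 = 87/290 = 0.30, a_24 = 87/290 = 0.30, a_34 = 0/290 = 0.00, a_44 = 87/290 = 0.30
I − A =
  [   0.75    -0.15    -0.05    -0.30]
  [  -0.45     0.80    -0.40    -0.30]
  [  -0.05    -0.35     0.90     0.00]
  [  -0.05    -0.20    -0.20     0.70]
Compute the cofactors C_ij = (−1)^(i+j)·(3×3 minor ij) of I−A; the adjugate is their transpose:
adj(I−A) = Cᵀ =
  [ 0.331000   0.181750   0.148000   0.219750]
  [ 0.314000   0.454250   0.292500   0.329250]
  [ 0.140500   0.186750   0.286500   0.140250]
  [ 0.153500   0.196125   0.176000   0.361375]
det(I−A) = Σ_j (I−A)_1j·C_1j = (0.75)(0.331000) + (-0.15)(0.314000) + (-0.05)(0.140500) + (-0.30)(0.153500) = 0.148075
(I − A)⁻¹ = adj(I−A) / det(I−A) ≈
  [   2.2354     1.2274     0.9995     1.4840]
  [   2.1205     3.0677     1.9754     2.2235]
  [   0.9488     1.2612     1.9348     0.9472]
  [   1.0366     1.3245     1.1886     2.4405]
First solve x = (I − A)⁻¹ d = adj(I−A)·d / det(I−A); in particular x_1 = (0.331000·280 + 0.181750·90 + 0.148000·120 + 0.219750·250) / 0.148075 = 181.735 / 0.148075 ≈ 1227.317.
Intermediate flow from 2 to 1: z_21 = a_21 · x_1 = 0.45 × 181.735 / 0.148075 = 81.78075 / 0.148075 ≈ 552.3.

z_21 = 552.3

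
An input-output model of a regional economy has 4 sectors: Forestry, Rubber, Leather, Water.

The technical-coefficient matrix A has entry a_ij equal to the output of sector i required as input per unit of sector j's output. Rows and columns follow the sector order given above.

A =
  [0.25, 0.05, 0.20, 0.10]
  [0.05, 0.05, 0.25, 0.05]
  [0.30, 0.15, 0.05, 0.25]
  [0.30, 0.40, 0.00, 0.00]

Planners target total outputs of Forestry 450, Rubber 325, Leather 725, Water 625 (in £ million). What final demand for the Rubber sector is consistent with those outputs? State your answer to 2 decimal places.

d_2 = 73.75

I − A =
  [   0.75    -0.05    -0.20    -0.10]
  [  -0.05     0.95    -0.25    -0.05]
  [  -0.30    -0.15     0.95    -0.25]
  [  -0.30    -0.40     0.00     1.00]
d = (I − A) x:
  d_1 = (+0.75)·450 + (-0.05)·325 + (-0.20)·725 + (-0.10)·625 = 113.75
  d_2 = (-0.05)·450 + (+0.95)·325 + (-0.25)·725 + (-0.05)·625 = 73.75
  d_3 = (-0.30)·450 + (-0.15)·325 + (+0.95)·725 + (-0.25)·625 = 348.75
  d_4 = (-0.30)·450 + (-0.40)·325 + (+0.00)·725 + (+1.00)·625 = 360.00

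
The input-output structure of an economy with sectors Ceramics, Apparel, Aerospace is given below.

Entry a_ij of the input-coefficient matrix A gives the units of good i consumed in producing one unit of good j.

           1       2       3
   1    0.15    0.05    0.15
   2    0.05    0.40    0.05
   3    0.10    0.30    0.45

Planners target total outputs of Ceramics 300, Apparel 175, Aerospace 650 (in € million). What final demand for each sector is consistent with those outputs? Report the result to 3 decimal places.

I − A =
  [   0.85    -0.05    -0.15]
  [  -0.05     0.60    -0.05]
  [  -0.10    -0.30     0.55]
d = (I − A) x:
  d_1 = (+0.85)·300 + (-0.05)·175 + (-0.15)·650 = 148.750
  d_2 = (-0.05)·300 + (+0.60)·175 + (-0.05)·650 = 57.500
  d_3 = (-0.10)·300 + (-0.30)·175 + (+0.55)·650 = 275.000

d_1 = 148.750, d_2 = 57.500, d_3 = 275.000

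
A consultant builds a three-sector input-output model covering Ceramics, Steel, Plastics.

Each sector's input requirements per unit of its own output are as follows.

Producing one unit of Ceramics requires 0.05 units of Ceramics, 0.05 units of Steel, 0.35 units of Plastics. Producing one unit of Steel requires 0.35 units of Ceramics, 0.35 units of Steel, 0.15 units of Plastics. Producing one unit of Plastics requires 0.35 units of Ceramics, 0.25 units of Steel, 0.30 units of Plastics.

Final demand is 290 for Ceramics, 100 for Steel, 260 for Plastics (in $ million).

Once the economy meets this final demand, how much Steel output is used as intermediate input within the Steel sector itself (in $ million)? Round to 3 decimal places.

z_22 = 201.202

I − A =
  [   0.95    -0.35    -0.35]
  [  -0.05     0.65    -0.25]
  [  -0.35    -0.15     0.70]
Cofactors of I−A, C_ij = (−1)^(i+j)·(minor ij) (rows/columns in the sector order above):
  C_11 = (0.65)(0.70) − (-0.25)(-0.15) = 0.4175
  C_12 = −[(-0.05)(0.70) − (-0.25)(-0.35)] = 0.1225
  C_13 = (-0.05)(-0.15) − (0.65)(-0.35) = 0.2350
  C_21 = −[(-0.35)(0.70) − (-0.35)(-0.15)] = 0.2975
  C_22 = (0.95)(0.70) − (-0.35)(-0.35) = 0.5425
  C_23 = −[(0.95)(-0.15) − (-0.35)(-0.35)] = 0.2650
  C_31 = (-0.35)(-0.25) − (-0.35)(0.65) = 0.3150
  C_32 = −[(0.95)(-0.25) − (-0.35)(-0.05)] = 0.2550
  C_33 = (0.95)(0.65) − (-0.35)(-0.05) = 0.6000
det(I−A) = Σ_j (I−A)_1j·C_1j = (0.95)(0.4175) + (-0.35)(0.1225) + (-0.35)(0.2350) = 0.2715
adj(I−A) = Cᵀ =
  [ 0.4175   0.2975   0.3150]
  [ 0.1225   0.5425   0.2550]
  [ 0.2350   0.2650   0.6000]
(I − A)⁻¹ = adj(I−A) / det(I−A) ≈
  [   1.5378     1.0958     1.1602]
  [   0.4512     1.9982     0.9392]
  [   0.8656     0.9761     2.2099]
First solve x = (I − A)⁻¹ d = adj(I−A)·d / det(I−A); in particular x_2 = (0.1225·290 + 0.5425·100 + 0.2550·260) / 0.2715 = 156.075 / 0.2715 ≈ 574.86188.
Intermediate flow from 2 to 2: z_22 = a_22 · x_2 = 0.35 × 156.075 / 0.2715 = 54.62625 / 0.2715 ≈ 201.202.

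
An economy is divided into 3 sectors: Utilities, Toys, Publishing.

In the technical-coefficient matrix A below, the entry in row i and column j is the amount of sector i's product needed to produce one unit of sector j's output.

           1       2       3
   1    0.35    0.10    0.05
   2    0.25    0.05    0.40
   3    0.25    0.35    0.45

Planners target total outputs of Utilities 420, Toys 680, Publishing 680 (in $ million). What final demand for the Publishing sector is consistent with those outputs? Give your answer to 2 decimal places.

I − A =
  [   0.65    -0.10    -0.05]
  [  -0.25     0.95    -0.40]
  [  -0.25    -0.35     0.55]
d = (I − A) x:
  d_1 = (+0.65)·420 + (-0.10)·680 + (-0.05)·680 = 171.00
  d_2 = (-0.25)·420 + (+0.95)·680 + (-0.40)·680 = 269.00
  d_3 = (-0.25)·420 + (-0.35)·680 + (+0.55)·680 = 31.00

d_3 = 31.00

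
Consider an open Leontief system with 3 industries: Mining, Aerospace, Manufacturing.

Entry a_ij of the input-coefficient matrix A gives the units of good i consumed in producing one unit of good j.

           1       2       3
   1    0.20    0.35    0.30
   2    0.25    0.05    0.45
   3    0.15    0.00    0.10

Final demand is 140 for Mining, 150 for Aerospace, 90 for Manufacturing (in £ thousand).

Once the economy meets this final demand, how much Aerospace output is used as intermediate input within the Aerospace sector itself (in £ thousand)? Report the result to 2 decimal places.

z_22 = 16.83

I − A =
  [   0.80    -0.35    -0.30]
  [  -0.25     0.95    -0.45]
  [  -0.15     0.00     0.90]
Cofactors of I−A, C_ij = (−1)^(i+j)·(minor ij) (rows/columns in the sector order above):
  C_11 = (0.95)(0.90) − (-0.45)(0.00) = 0.8550
  C_12 = −[(-0.25)(0.90) − (-0.45)(-0.15)] = 0.2925
  C_13 = (-0.25)(0.00) − (0.95)(-0.15) = 0.1425
  C_21 = −[(-0.35)(0.90) − (-0.30)(0.00)] = 0.3150
  C_22 = (0.80)(0.90) − (-0.30)(-0.15) = 0.6750
  C_23 = −[(0.80)(0.00) − (-0.35)(-0.15)] = 0.0525
  C_31 = (-0.35)(-0.45) − (-0.30)(0.95) = 0.4425
  C_32 = −[(0.80)(-0.45) − (-0.30)(-0.25)] = 0.4350
  C_33 = (0.80)(0.95) − (-0.35)(-0.25) = 0.6725
det(I−A) = Σ_j (I−A)_1j·C_1j = (0.80)(0.8550) + (-0.35)(0.2925) + (-0.30)(0.1425) = 0.538875
adj(I−A) = Cᵀ =
  [ 0.8550   0.3150   0.4425]
  [ 0.2925   0.6750   0.4350]
  [ 0.1425   0.0525   0.6725]
(I − A)⁻¹ = adj(I−A) / det(I−A) ≈
  [   1.5866     0.5846     0.8212]
  [   0.5428     1.2526     0.8072]
  [   0.2644     0.0974     1.2480]
First solve x = (I − A)⁻¹ d = adj(I−A)·d / det(I−A); in particular x_2 = (0.2925·140 + 0.6750·150 + 0.4350·90) / 0.538875 = 181.35 / 0.538875 ≈ 336.5344.
Intermediate flow from 2 to 2: z_22 = a_22 · x_2 = 0.05 × 181.35 / 0.538875 = 9.0675 / 0.538875 ≈ 16.83.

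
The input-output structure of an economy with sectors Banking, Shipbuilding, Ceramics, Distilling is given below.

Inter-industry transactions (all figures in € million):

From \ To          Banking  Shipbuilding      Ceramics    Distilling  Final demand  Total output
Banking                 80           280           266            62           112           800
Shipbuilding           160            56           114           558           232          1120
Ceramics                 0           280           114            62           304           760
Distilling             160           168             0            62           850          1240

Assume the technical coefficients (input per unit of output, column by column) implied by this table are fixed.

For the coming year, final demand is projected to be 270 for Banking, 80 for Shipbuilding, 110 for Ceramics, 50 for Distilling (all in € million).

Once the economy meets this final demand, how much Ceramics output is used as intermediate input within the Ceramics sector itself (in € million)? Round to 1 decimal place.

Technical coefficients a_ij = z_ij / X_j:
  a_11 = 80/800 = 0.10, a_21 = 160/800 = 0.20, a_31 = 0/800 = 0.00, a_41 = 160/800 = 0.20
  a_12 = 280/1120 = 0.25, a_22 = 56/1120 = 0.05, a_32 = 280/1120 = 0.25, a_42 = 168/1120 = 0.15
  a_13 = 266/760 = 0.35, a_23 = 114/760 = 0.15, a_33 = 114/760 = 0.15, a_43 = 0/760 = 0.00
  a_14 = 62/1240 = 0.05, a_24 = 558/1240 = 0.45, a_34 = 62/1240 = 0.05, a_44 = 62/1240 = 0.05
I − A =
  [   0.90    -0.25    -0.35    -0.05]
  [  -0.20     0.95    -0.15    -0.45]
  [   0.00    -0.25     0.85    -0.05]
  [  -0.20    -0.15     0.00     0.95]
Compute the cofactors C_ij = (−1)^(i+j)·(3×3 minor ij) of I−A; the adjugate is their transpose:
adj(I−A) = Cᵀ =
  [ 0.67300   0.29400   0.32900   0.19200]
  [ 0.23950   0.71475   0.22475   0.36300]
  [ 0.08100   0.22050   0.67050   0.14400]
  [ 0.17950   0.17475   0.10475   0.63300]
det(I−A) = Σ_j (I−A)_1j·C_1j = (0.90)(0.67300) + (-0.25)(0.23950) + (-0.35)(0.08100) + (-0.05)(0.17950) = 0.5085
(I − A)⁻¹ = adj(I−A) / det(I−A) ≈
  [   1.3235     0.5782     0.6470     0.3776]
  [   0.4710     1.4056     0.4420     0.7139]
  [   0.1593     0.4336     1.3186     0.2832]
  [   0.3530     0.3437     0.2060     1.2448]
First solve x = (I − A)⁻¹ d = adj(I−A)·d / det(I−A); in particular x_3 = (0.08100·270 + 0.22050·80 + 0.67050·110 + 0.14400·50) / 0.5085 = 120.465 / 0.5085 ≈ 236.903.
Intermediate flow from 3 to 3: z_33 = a_33 · x_3 = 0.15 × 120.465 / 0.5085 = 18.06975 / 0.5085 ≈ 35.5.

z_33 = 35.5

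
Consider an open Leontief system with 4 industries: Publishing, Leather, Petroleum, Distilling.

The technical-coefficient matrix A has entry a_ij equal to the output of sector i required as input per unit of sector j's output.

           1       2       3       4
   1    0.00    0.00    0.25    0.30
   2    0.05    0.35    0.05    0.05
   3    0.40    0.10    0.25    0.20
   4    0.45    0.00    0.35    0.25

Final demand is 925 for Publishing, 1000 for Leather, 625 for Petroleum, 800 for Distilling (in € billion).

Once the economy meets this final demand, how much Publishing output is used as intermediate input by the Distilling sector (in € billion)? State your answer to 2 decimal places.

z_14 = 1633.63

I − A =
  [   1.00     0.00    -0.25    -0.30]
  [  -0.05     0.65    -0.05    -0.05]
  [  -0.40    -0.10     0.75    -0.20]
  [  -0.45     0.00    -0.35     0.75]
Compute the cofactors C_ij = (−1)^(i+j)·(3×3 minor ij) of I−A; the adjugate is their transpose:
adj(I−A) = Cᵀ =
  [ 0.314625   0.029250   0.190125   0.178500]
  [ 0.068000   0.251750   0.068500   0.062250]
  [ 0.259500   0.061500   0.399750   0.214500]
  [ 0.309875   0.046250   0.300625   0.416250]
det(I−A) = Σ_j (I−A)_1j·C_1j = (1.00)(0.314625) + (0.00)(0.068000) + (-0.25)(0.259500) + (-0.30)(0.309875) = 0.1567875
(I − A)⁻¹ = adj(I−A) / det(I−A) ≈
  [   2.0067     0.1866     1.2126     1.1385]
  [   0.4337     1.6057     0.4369     0.3970]
  [   1.6551     0.3923     2.5496     1.3681]
  [   1.9764     0.2950     1.9174     2.6549]
First solve x = (I − A)⁻¹ d = adj(I−A)·d / det(I−A); in particular x_4 = (0.309875·925 + 0.046250·1000 + 0.300625·625 + 0.416250·800) / 0.1567875 = 853.775 / 0.1567875 ≈ 5445.4277.
Intermediate flow from 1 to 4: z_14 = a_14 · x_4 = 0.30 × 853.775 / 0.1567875 = 256.1325 / 0.1567875 ≈ 1633.63.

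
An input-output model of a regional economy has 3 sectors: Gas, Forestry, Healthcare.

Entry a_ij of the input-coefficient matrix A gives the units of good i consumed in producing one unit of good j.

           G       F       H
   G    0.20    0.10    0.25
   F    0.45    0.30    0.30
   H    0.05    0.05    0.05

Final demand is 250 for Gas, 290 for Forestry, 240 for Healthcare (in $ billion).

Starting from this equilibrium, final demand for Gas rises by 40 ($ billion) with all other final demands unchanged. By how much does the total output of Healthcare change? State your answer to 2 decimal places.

I − A =
  [   0.80    -0.10    -0.25]
  [  -0.45     0.70    -0.30]
  [  -0.05    -0.05     0.95]
Cofactors of I−A, C_ij = (−1)^(i+j)·(minor ij) (rows/columns in the sector order above):
  C_11 = (0.70)(0.95) − (-0.30)(-0.05) = 0.6500
  C_12 = −[(-0.45)(0.95) − (-0.30)(-0.05)] = 0.4425
  C_13 = (-0.45)(-0.05) − (0.70)(-0.05) = 0.0575
  C_21 = −[(-0.10)(0.95) − (-0.25)(-0.05)] = 0.1075
  C_22 = (0.80)(0.95) − (-0.25)(-0.05) = 0.7475
  C_23 = −[(0.80)(-0.05) − (-0.10)(-0.05)] = 0.0450
  C_31 = (-0.10)(-0.30) − (-0.25)(0.70) = 0.2050
  C_32 = −[(0.80)(-0.30) − (-0.25)(-0.45)] = 0.3525
  C_33 = (0.80)(0.70) − (-0.10)(-0.45) = 0.5150
det(I−A) = Σ_j (I−A)_1j·C_1j = (0.80)(0.6500) + (-0.10)(0.4425) + (-0.25)(0.0575) = 0.461375
adj(I−A) = Cᵀ =
  [ 0.6500   0.1075   0.2050]
  [ 0.4425   0.7475   0.3525]
  [ 0.0575   0.0450   0.5150]
(I − A)⁻¹ = adj(I−A) / det(I−A) ≈
  [   1.4088     0.2330     0.4443]
  [   0.9591     1.6202     0.7640]
  [   0.1246     0.0975     1.1162]
Δx = (I − A)⁻¹ Δd with Δd having +40 in the Gas component and 0 elsewhere.
So Δx_H = L_HG · (+40), where L_HG = adj(I−A)_HG / det(I−A) = 0.0575 / 0.461375.
Δx_H = 0.0575 × (+40) / 0.461375 = 2.30 / 0.461375 ≈ 4.99.

Δx_H = 4.99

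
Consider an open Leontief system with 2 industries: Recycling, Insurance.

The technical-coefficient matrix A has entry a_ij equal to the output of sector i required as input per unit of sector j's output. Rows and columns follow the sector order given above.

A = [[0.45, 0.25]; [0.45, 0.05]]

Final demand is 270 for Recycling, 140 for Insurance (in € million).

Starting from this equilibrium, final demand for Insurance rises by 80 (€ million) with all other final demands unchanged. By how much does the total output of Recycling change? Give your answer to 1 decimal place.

I − A =
  [   0.55    -0.25]
  [  -0.45     0.95]
det(I−A) = (0.55)(0.95) − (-0.25)(-0.45) = 0.4100
adj(I−A) = [[0.95, 0.25], [0.45, 0.55]]
(I − A)⁻¹ = adj(I−A) / det(I−A) ≈
  [   2.3171     0.6098]
  [   1.0976     1.3415]
Δx = (I − A)⁻¹ Δd with Δd having +80 in the Insurance component and 0 elsewhere.
So Δx_R = L_RI · (+80), where L_RI = adj(I−A)_RI / det(I−A) = 0.25 / 0.4100.
Δx_R = 0.25 × (+80) / 0.4100 = 20.00 / 0.4100 ≈ 48.8.

Δx_R = 48.8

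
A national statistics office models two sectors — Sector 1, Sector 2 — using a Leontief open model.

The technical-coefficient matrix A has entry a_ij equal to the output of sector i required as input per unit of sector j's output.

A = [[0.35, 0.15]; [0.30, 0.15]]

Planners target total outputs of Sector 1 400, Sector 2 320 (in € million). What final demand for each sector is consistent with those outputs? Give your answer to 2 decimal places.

d_1 = 212.00, d_2 = 152.00

I − A =
  [   0.65    -0.15]
  [  -0.30     0.85]
d = (I − A) x:
  d_1 = (+0.65)·400 + (-0.15)·320 = 212.00
  d_2 = (-0.30)·400 + (+0.85)·320 = 152.00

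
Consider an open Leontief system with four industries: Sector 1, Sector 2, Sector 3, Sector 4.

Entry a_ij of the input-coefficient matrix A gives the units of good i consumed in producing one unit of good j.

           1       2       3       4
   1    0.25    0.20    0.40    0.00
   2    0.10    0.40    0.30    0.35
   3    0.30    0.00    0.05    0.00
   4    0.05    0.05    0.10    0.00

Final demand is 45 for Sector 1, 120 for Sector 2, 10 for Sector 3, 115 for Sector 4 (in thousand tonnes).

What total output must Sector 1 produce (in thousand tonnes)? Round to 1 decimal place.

x_1 = 192.8

I − A =
  [   0.75    -0.20    -0.40     0.00]
  [  -0.10     0.60    -0.30    -0.35]
  [  -0.30     0.00     0.95     0.00]
  [  -0.05    -0.05    -0.10     1.00]
Compute the cofactors C_ij = (−1)^(i+j)·(3×3 minor ij) of I−A; the adjugate is their transpose:
adj(I−A) = Cᵀ =
  [ 0.553375   0.190000   0.300000   0.066500]
  [ 0.212125   0.592500   0.298250   0.207375]
  [ 0.174750   0.060000   0.413375   0.021000]
  [ 0.055750   0.045125   0.071250   0.318500]
det(I−A) = Σ_j (I−A)_1j·C_1j = (0.75)(0.553375) + (-0.20)(0.212125) + (-0.40)(0.174750) + (0.00)(0.055750) = 0.30270625
(I − A)⁻¹ = adj(I−A) / det(I−A) ≈
  [   1.8281     0.6277     0.9911     0.2197]
  [   0.7008     1.9573     0.9853     0.6851]
  [   0.5773     0.1982     1.3656     0.0694]
  [   0.1842     0.1491     0.2354     1.0522]
x = (I − A)⁻¹ d = adj(I−A)·d / det(I−A), with det(I−A) = 0.30270625:
  x_1 = (0.553375·45 + 0.190000·120 + 0.300000·10 + 0.066500·115) / 0.30270625 = 58.349375 / 0.30270625 ≈ 192.8
  x_2 = (0.212125·45 + 0.592500·120 + 0.298250·10 + 0.207375·115) / 0.30270625 = 107.47625 / 0.30270625 ≈ 355.1
  x_3 = (0.174750·45 + 0.060000·120 + 0.413375·10 + 0.021000·115) / 0.30270625 = 21.6125 / 0.30270625 ≈ 71.4
  x_4 = (0.055750·45 + 0.045125·120 + 0.071250·10 + 0.318500·115) / 0.30270625 = 45.26375 / 0.30270625 ≈ 149.5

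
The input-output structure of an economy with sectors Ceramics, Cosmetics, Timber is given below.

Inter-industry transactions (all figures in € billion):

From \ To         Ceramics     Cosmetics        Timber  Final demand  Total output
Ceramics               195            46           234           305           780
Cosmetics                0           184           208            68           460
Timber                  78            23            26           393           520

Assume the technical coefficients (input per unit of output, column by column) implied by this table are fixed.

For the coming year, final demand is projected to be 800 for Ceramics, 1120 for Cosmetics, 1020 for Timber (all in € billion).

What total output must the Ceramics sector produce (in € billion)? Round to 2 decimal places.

x_1 = 2327.13

Technical coefficients a_ij = z_ij / X_j:
  a_11 = 195/780 = 0.25, a_21 = 0/780 = 0.00, a_31 = 78/780 = 0.10
  a_12 = 46/460 = 0.10, a_22 = 184/460 = 0.40, a_32 = 23/460 = 0.05
  a_13 = 234/520 = 0.45, a_23 = 208/520 = 0.40, a_33 = 26/520 = 0.05
I − A =
  [   0.75    -0.10    -0.45]
  [   0.00     0.60    -0.40]
  [  -0.10    -0.05     0.95]
Cofactors of I−A, C_ij = (−1)^(i+j)·(minor ij) (rows/columns in the sector order above):
  C_11 = (0.60)(0.95) − (-0.40)(-0.05) = 0.5500
  C_12 = −[(0.00)(0.95) − (-0.40)(-0.10)] = 0.0400
  C_13 = (0.00)(-0.05) − (0.60)(-0.10) = 0.0600
  C_21 = −[(-0.10)(0.95) − (-0.45)(-0.05)] = 0.1175
  C_22 = (0.75)(0.95) − (-0.45)(-0.10) = 0.6675
  C_23 = −[(0.75)(-0.05) − (-0.10)(-0.10)] = 0.0475
  C_31 = (-0.10)(-0.40) − (-0.45)(0.60) = 0.3100
  C_32 = −[(0.75)(-0.40) − (-0.45)(0.00)] = 0.3000
  C_33 = (0.75)(0.60) − (-0.10)(0.00) = 0.4500
det(I−A) = Σ_j (I−A)_1j·C_1j = (0.75)(0.5500) + (-0.10)(0.0400) + (-0.45)(0.0600) = 0.3815
adj(I−A) = Cᵀ =
  [ 0.5500   0.1175   0.3100]
  [ 0.0400   0.6675   0.3000]
  [ 0.0600   0.0475   0.4500]
(I − A)⁻¹ = adj(I−A) / det(I−A) ≈
  [   1.4417     0.3080     0.8126]
  [   0.1048     1.7497     0.7864]
  [   0.1573     0.1245     1.1796]
x = (I − A)⁻¹ d = adj(I−A)·d / det(I−A), with det(I−A) = 0.3815:
  x_1 = (0.5500·800 + 0.1175·1120 + 0.3100·1020) / 0.3815 = 887.80 / 0.3815 ≈ 2327.13
  x_2 = (0.0400·800 + 0.6675·1120 + 0.3000·1020) / 0.3815 = 1085.60 / 0.3815 ≈ 2845.61
  x_3 = (0.0600·800 + 0.0475·1120 + 0.4500·1020) / 0.3815 = 560.20 / 0.3815 ≈ 1468.41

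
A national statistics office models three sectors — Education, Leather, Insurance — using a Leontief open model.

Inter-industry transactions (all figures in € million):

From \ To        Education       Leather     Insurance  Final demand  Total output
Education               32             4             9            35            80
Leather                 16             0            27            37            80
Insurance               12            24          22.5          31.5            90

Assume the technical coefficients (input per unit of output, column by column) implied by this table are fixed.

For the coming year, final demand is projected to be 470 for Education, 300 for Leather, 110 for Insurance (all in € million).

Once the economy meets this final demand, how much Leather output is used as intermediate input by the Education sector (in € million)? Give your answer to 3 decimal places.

Technical coefficients a_ij = z_ij / X_j:
  a_EE = 32/80 = 0.40, a_LE = 16/80 = 0.20, a_IE = 12/80 = 0.15
  a_EL = 4/80 = 0.05, a_LL = 0/80 = 0.00, a_IL = 24/80 = 0.30
  a_EI = 9/90 = 0.10, a_LI = 27/90 = 0.30, a_II = 22.5/90 = 0.25
I − A =
  [   0.60    -0.05    -0.10]
  [  -0.20     1.00    -0.30]
  [  -0.15    -0.30     0.75]
Cofactors of I−A, C_ij = (−1)^(i+j)·(minor ij) (rows/columns in the sector order above):
  C_11 = (1.00)(0.75) − (-0.30)(-0.30) = 0.6600
  C_12 = −[(-0.20)(0.75) − (-0.30)(-0.15)] = 0.1950
  C_13 = (-0.20)(-0.30) − (1.00)(-0.15) = 0.2100
  C_21 = −[(-0.05)(0.75) − (-0.10)(-0.30)] = 0.0675
  C_22 = (0.60)(0.75) − (-0.10)(-0.15) = 0.4350
  C_23 = −[(0.60)(-0.30) − (-0.05)(-0.15)] = 0.1875
  C_31 = (-0.05)(-0.30) − (-0.10)(1.00) = 0.1150
  C_32 = −[(0.60)(-0.30) − (-0.10)(-0.20)] = 0.2000
  C_33 = (0.60)(1.00) − (-0.05)(-0.20) = 0.5900
det(I−A) = Σ_j (I−A)_1j·C_1j = (0.60)(0.6600) + (-0.05)(0.1950) + (-0.10)(0.2100) = 0.36525
adj(I−A) = Cᵀ =
  [ 0.6600   0.0675   0.1150]
  [ 0.1950   0.4350   0.2000]
  [ 0.2100   0.1875   0.5900]
(I − A)⁻¹ = adj(I−A) / det(I−A) ≈
  [   1.8070     0.1848     0.3149]
  [   0.5339     1.1910     0.5476]
  [   0.5749     0.5133     1.6153]
First solve x = (I − A)⁻¹ d = adj(I−A)·d / det(I−A); in particular x_E = (0.6600·470 + 0.0675·300 + 0.1150·110) / 0.36525 = 343.10 / 0.36525 ≈ 939.35661.
Intermediate flow from L to E: z_LE = a_LE · x_E = 0.20 × 343.10 / 0.36525 = 68.62 / 0.36525 ≈ 187.871.

z_LE = 187.871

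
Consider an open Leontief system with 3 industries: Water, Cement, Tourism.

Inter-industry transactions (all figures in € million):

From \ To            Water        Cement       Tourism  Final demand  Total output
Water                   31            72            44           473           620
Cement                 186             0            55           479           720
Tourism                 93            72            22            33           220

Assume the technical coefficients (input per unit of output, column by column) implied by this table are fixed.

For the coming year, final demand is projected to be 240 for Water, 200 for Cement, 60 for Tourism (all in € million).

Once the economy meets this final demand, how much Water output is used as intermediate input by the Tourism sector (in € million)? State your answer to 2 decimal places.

z_13 = 31.50

Technical coefficients a_ij = z_ij / X_j:
  a_11 = 31/620 = 0.05, a_21 = 186/620 = 0.30, a_31 = 93/620 = 0.15
  a_12 = 72/720 = 0.10, a_22 = 0/720 = 0.00, a_32 = 72/720 = 0.10
  a_13 = 44/220 = 0.20, a_23 = 55/220 = 0.25, a_33 = 22/220 = 0.10
I − A =
  [   0.95    -0.10    -0.20]
  [  -0.30     1.00    -0.25]
  [  -0.15    -0.10     0.90]
Cofactors of I−A, C_ij = (−1)^(i+j)·(minor ij) (rows/columns in the sector order above):
  C_11 = (1.00)(0.90) − (-0.25)(-0.10) = 0.8750
  C_12 = −[(-0.30)(0.90) − (-0.25)(-0.15)] = 0.3075
  C_13 = (-0.30)(-0.10) − (1.00)(-0.15) = 0.1800
  C_21 = −[(-0.10)(0.90) − (-0.20)(-0.10)] = 0.1100
  C_22 = (0.95)(0.90) − (-0.20)(-0.15) = 0.8250
  C_23 = −[(0.95)(-0.10) − (-0.10)(-0.15)] = 0.1100
  C_31 = (-0.10)(-0.25) − (-0.20)(1.00) = 0.2250
  C_32 = −[(0.95)(-0.25) − (-0.20)(-0.30)] = 0.2975
  C_33 = (0.95)(1.00) − (-0.10)(-0.30) = 0.9200
det(I−A) = Σ_j (I−A)_1j·C_1j = (0.95)(0.8750) + (-0.10)(0.3075) + (-0.20)(0.1800) = 0.7645
adj(I−A) = Cᵀ =
  [ 0.8750   0.1100   0.2250]
  [ 0.3075   0.8250   0.2975]
  [ 0.1800   0.1100   0.9200]
(I − A)⁻¹ = adj(I−A) / det(I−A) ≈
  [   1.1445     0.1439     0.2943]
  [   0.4022     1.0791     0.3891]
  [   0.2354     0.1439     1.2034]
First solve x = (I − A)⁻¹ d = adj(I−A)·d / det(I−A); in particular x_3 = (0.1800·240 + 0.1100·200 + 0.9200·60) / 0.7645 = 120.40 / 0.7645 ≈ 157.4886.
Intermediate flow from 1 to 3: z_13 = a_13 · x_3 = 0.20 × 120.40 / 0.7645 = 24.08 / 0.7645 ≈ 31.50.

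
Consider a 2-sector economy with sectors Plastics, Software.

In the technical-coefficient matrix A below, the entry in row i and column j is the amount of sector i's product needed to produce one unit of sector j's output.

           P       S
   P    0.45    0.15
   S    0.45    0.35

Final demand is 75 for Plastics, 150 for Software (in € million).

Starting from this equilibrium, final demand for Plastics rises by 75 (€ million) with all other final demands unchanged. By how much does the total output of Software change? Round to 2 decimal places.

Δx_S = 116.38

I − A =
  [   0.55    -0.15]
  [  -0.45     0.65]
det(I−A) = (0.55)(0.65) − (-0.15)(-0.45) = 0.2900
adj(I−A) = [[0.65, 0.15], [0.45, 0.55]]
(I − A)⁻¹ = adj(I−A) / det(I−A) ≈
  [   2.2414     0.5172]
  [   1.5517     1.8966]
Δx = (I − A)⁻¹ Δd with Δd having +75 in the Plastics component and 0 elsewhere.
So Δx_S = L_SP · (+75), where L_SP = adj(I−A)_SP / det(I−A) = 0.45 / 0.2900.
Δx_S = 0.45 × (+75) / 0.2900 = 33.75 / 0.2900 ≈ 116.38.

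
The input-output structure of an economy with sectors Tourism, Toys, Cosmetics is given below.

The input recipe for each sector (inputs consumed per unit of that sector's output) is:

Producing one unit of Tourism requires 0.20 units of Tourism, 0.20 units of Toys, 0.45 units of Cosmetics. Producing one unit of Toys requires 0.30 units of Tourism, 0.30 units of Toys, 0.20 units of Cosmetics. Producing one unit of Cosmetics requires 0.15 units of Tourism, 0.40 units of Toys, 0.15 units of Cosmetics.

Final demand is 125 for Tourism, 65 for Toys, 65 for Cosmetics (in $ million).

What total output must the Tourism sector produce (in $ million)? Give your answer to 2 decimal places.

x_1 = 384.33

I − A =
  [   0.80    -0.30    -0.15]
  [  -0.20     0.70    -0.40]
  [  -0.45    -0.20     0.85]
Cofactors of I−A, C_ij = (−1)^(i+j)·(minor ij) (rows/columns in the sector order above):
  C_11 = (0.70)(0.85) − (-0.40)(-0.20) = 0.5150
  C_12 = −[(-0.20)(0.85) − (-0.40)(-0.45)] = 0.3500
  C_13 = (-0.20)(-0.20) − (0.70)(-0.45) = 0.3550
  C_21 = −[(-0.30)(0.85) − (-0.15)(-0.20)] = 0.2850
  C_22 = (0.80)(0.85) − (-0.15)(-0.45) = 0.6125
  C_23 = −[(0.80)(-0.20) − (-0.30)(-0.45)] = 0.2950
  C_31 = (-0.30)(-0.40) − (-0.15)(0.70) = 0.2250
  C_32 = −[(0.80)(-0.40) − (-0.15)(-0.20)] = 0.3500
  C_33 = (0.80)(0.70) − (-0.30)(-0.20) = 0.5000
det(I−A) = Σ_j (I−A)_1j·C_1j = (0.80)(0.5150) + (-0.30)(0.3500) + (-0.15)(0.3550) = 0.25375
adj(I−A) = Cᵀ =
  [ 0.5150   0.2850   0.2250]
  [ 0.3500   0.6125   0.3500]
  [ 0.3550   0.2950   0.5000]
(I − A)⁻¹ = adj(I−A) / det(I−A) ≈
  [   2.0296     1.1232     0.8867]
  [   1.3793     2.4138     1.3793]
  [   1.3990     1.1626     1.9704]
x = (I − A)⁻¹ d = adj(I−A)·d / det(I−A), with det(I−A) = 0.25375:
  x_1 = (0.5150·125 + 0.2850·65 + 0.2250·65) / 0.25375 = 97.525 / 0.25375 ≈ 384.33
  x_2 = (0.3500·125 + 0.6125·65 + 0.3500·65) / 0.25375 = 106.3125 / 0.25375 ≈ 418.97
  x_3 = (0.3550·125 + 0.2950·65 + 0.5000·65) / 0.25375 = 96.05 / 0.25375 ≈ 378.52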